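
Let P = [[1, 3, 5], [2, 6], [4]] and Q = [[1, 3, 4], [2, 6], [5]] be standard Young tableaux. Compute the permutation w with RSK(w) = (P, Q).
4 2 3 6 1 5

Reverse the RSK construction: for i from n down to 1, find the cell of Q containing i, remove the entry at that cell from P, and reverse-bump it up through P; the value ejected from row 1 is w(i).

Step i=6: Q has 6 at row 2, column 2; remove 6 from row 2 of P and reverse-bump: 6 enters row 1 and ejects 5. So w(6) = 5. P is now [[1, 3, 6], [2], [4]].
Step i=5: Q has 5 at row 3, column 1; remove 4 from row 3 of P and reverse-bump: 4 enters row 2 and ejects 2; 2 enters row 1 and ejects 1. So w(5) = 1. P is now [[2, 3, 6], [4]].
Step i=4: Q has 4 at row 1, column 3; remove that cell from P, ejecting 6. So w(4) = 6. P is now [[2, 3], [4]].
Step i=3: Q has 3 at row 1, column 2; remove that cell from P, ejecting 3. So w(3) = 3. P is now [[2], [4]].
Step i=2: Q has 2 at row 2, column 1; remove 4 from row 2 of P and reverse-bump: 4 enters row 1 and ejects 2. So w(2) = 2. P is now [[4]].
Step i=1: Q has 1 at row 1, column 1; remove that cell from P, ejecting 4. So w(1) = 4. P is now [].

So w = 4 2 3 6 1 5.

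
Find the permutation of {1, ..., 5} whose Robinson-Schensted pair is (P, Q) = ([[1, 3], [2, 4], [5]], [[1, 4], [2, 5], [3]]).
Reverse the RSK construction: for i from n down to 1, find the cell of Q containing i, remove the entry at that cell from P, and reverse-bump it up through P; the value ejected from row 1 is w(i).

Step i=5: Q has 5 at row 2, column 2; remove 4 from row 2 of P and reverse-bump: 4 enters row 1 and ejects 3. So w(5) = 3. P is now [[1, 4], [2], [5]].
Step i=4: Q has 4 at row 1, column 2; remove that cell from P, ejecting 4. So w(4) = 4. P is now [[1], [2], [5]].
Step i=3: Q has 3 at row 3, column 1; remove 5 from row 3 of P and reverse-bump: 5 enters row 2 and ejects 2; 2 enters row 1 and ejects 1. So w(3) = 1. P is now [[2], [5]].
Step i=2: Q has 2 at row 2, column 1; remove 5 from row 2 of P and reverse-bump: 5 enters row 1 and ejects 2. So w(2) = 2. P is now [[5]].
Step i=1: Q has 1 at row 1, column 1; remove that cell from P, ejecting 5. So w(1) = 5. P is now [].

So w = 5 2 1 4 3.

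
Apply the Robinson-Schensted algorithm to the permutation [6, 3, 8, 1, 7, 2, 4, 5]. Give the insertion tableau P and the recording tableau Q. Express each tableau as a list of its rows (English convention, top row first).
P = [[1, 2, 4, 5], [3, 7], [6, 8]], Q = [[1, 3, 7, 8], [2, 5], [4, 6]]

Insert each entry of the permutation into P by Schensted row insertion, recording in Q the position of each new cell.

Insert 6: appended to row 1. P = [[6]].
Insert 3: 3 bumps 6 from row 1; 6 starts row 2. P = [[3], [6]].
Insert 8: appended to row 1. P = [[3, 8], [6]].
Insert 1: 1 bumps 3 from row 1; 3 bumps 6 from row 2; 6 starts row 3. P = [[1, 8], [3], [6]].
Insert 7: 7 bumps 8 from row 1; 8 appends to row 2. P = [[1, 7], [3, 8], [6]].
Insert 2: 2 bumps 7 from row 1; 7 bumps 8 from row 2; 8 appends to row 3. P = [[1, 2], [3, 7], [6, 8]].
Insert 4: appended to row 1. P = [[1, 2, 4], [3, 7], [6, 8]].
Insert 5: appended to row 1. P = [[1, 2, 4, 5], [3, 7], [6, 8]].

So P = [[1, 2, 4, 5], [3, 7], [6, 8]], Q = [[1, 3, 7, 8], [2, 5], [4, 6]].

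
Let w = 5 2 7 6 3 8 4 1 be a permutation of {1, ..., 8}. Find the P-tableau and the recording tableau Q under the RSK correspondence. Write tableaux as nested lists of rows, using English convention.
P = [[1, 3, 4], [2, 6, 8], [5], [7]], Q = [[1, 3, 6], [2, 4, 7], [5], [8]]

Insert each entry of the permutation into P by Schensted row insertion, recording in Q the position of each new cell.

Insert 5: appended to row 1. P = [[5]].
Insert 2: 2 bumps 5 from row 1; 5 starts row 2. P = [[2], [5]].
Insert 7: appended to row 1. P = [[2, 7], [5]].
Insert 6: 6 bumps 7 from row 1; 7 appends to row 2. P = [[2, 6], [5, 7]].
Insert 3: 3 bumps 6 from row 1; 6 bumps 7 from row 2; 7 starts row 3. P = [[2, 3], [5, 6], [7]].
Insert 8: appended to row 1. P = [[2, 3, 8], [5, 6], [7]].
Insert 4: 4 bumps 8 from row 1; 8 appends to row 2. P = [[2, 3, 4], [5, 6, 8], [7]].
Insert 1: 1 bumps 2 from row 1; 2 bumps 5 from row 2; 5 bumps 7 from row 3; 7 starts row 4. P = [[1, 3, 4], [2, 6, 8], [5], [7]].

So P = [[1, 3, 4], [2, 6, 8], [5], [7]], Q = [[1, 3, 6], [2, 4, 7], [5], [8]].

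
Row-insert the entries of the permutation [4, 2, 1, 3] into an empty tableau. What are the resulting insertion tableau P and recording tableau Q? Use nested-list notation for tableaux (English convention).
P = [[1, 3], [2], [4]], Q = [[1, 4], [2], [3]]

Insert each entry of the permutation into P by Schensted row insertion, recording in Q the position of each new cell.

Insert 4: appended to row 1. P = [[4]].
Insert 2: 2 bumps 4 from row 1; 4 starts row 2. P = [[2], [4]].
Insert 1: 1 bumps 2 from row 1; 2 bumps 4 from row 2; 4 starts row 3. P = [[1], [2], [4]].
Insert 3: appended to row 1. P = [[1, 3], [2], [4]].

So P = [[1, 3], [2], [4]], Q = [[1, 4], [2], [3]].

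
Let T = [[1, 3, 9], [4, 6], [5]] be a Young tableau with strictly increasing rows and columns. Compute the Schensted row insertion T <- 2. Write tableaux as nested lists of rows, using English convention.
In row 1, 2 replaces 3 (the leftmost entry greater than 2); 3 is bumped to row 2. In row 2, 3 replaces 4 (the leftmost entry greater than 3); 4 is bumped to row 3. In row 3, 4 replaces 5 (the leftmost entry greater than 4); 5 is bumped to row 4. 5 starts a new row 4. The new tableau is [[1, 2, 9], [3, 6], [4], [5]].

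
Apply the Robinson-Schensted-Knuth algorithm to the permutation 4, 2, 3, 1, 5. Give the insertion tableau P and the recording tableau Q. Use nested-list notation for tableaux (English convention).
Insert each entry of the permutation into P by Schensted row insertion, recording in Q the position of each new cell.

Insert 4: appended to row 1. P = [[4]].
Insert 2: 2 bumps 4 from row 1; 4 starts row 2. P = [[2], [4]].
Insert 3: appended to row 1. P = [[2, 3], [4]].
Insert 1: 1 bumps 2 from row 1; 2 bumps 4 from row 2; 4 starts row 3. P = [[1, 3], [2], [4]].
Insert 5: appended to row 1. P = [[1, 3, 5], [2], [4]].

So P = [[1, 3, 5], [2], [4]], Q = [[1, 3, 5], [2], [4]].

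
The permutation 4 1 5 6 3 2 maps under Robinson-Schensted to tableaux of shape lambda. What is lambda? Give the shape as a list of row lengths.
[3, 2, 1]

Row-insert each entry into an empty tableau.

After inserting 4: P = [[4]].
After inserting 1: P = [[1], [4]].
After inserting 5: P = [[1, 5], [4]].
After inserting 6: P = [[1, 5, 6], [4]].
After inserting 3: P = [[1, 3, 6], [4, 5]].
After inserting 2: P = [[1, 2, 6], [3, 5], [4]].

The final insertion tableau P = [[1, 2, 6], [3, 5], [4]] has shape [3, 2, 1].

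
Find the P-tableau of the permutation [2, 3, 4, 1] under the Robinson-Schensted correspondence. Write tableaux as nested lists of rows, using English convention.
Insert 2: appended to row 1. P = [[2]].
Insert 3: appended to row 1. P = [[2, 3]].
Insert 4: appended to row 1. P = [[2, 3, 4]].
Insert 1: 1 bumps 2 from row 1; 2 starts row 2. P = [[1, 3, 4], [2]].

So P = [[1, 3, 4], [2]].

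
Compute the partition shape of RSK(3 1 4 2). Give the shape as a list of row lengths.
[2, 2]

Row-insert each entry into an empty tableau.

After inserting 3: P = [[3]].
After inserting 1: P = [[1], [3]].
After inserting 4: P = [[1, 4], [3]].
After inserting 2: P = [[1, 2], [3, 4]].

The final insertion tableau P = [[1, 2], [3, 4]] has shape [2, 2].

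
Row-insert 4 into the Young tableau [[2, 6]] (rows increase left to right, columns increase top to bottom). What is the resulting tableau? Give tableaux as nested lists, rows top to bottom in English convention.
[[2, 4], [6]]

In row 1, 4 replaces 6 (the leftmost entry greater than 4); 6 is bumped to row 2. 6 starts a new row 2. The new tableau is [[2, 4], [6]].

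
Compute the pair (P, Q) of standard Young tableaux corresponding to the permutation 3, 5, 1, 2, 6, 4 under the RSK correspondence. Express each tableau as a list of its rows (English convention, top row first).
Insert each entry of the permutation into P by Schensted row insertion, recording in Q the position of each new cell.

Insert 3: appended to row 1. P = [[3]].
Insert 5: appended to row 1. P = [[3, 5]].
Insert 1: 1 bumps 3 from row 1; 3 starts row 2. P = [[1, 5], [3]].
Insert 2: 2 bumps 5 from row 1; 5 appends to row 2. P = [[1, 2], [3, 5]].
Insert 6: appended to row 1. P = [[1, 2, 6], [3, 5]].
Insert 4: 4 bumps 6 from row 1; 6 appends to row 2. P = [[1, 2, 4], [3, 5, 6]].

So P = [[1, 2, 4], [3, 5, 6]], Q = [[1, 2, 5], [3, 4, 6]].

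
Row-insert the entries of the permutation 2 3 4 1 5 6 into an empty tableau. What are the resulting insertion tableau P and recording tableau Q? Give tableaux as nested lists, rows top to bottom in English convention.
P = [[1, 3, 4, 5, 6], [2]], Q = [[1, 2, 3, 5, 6], [4]]

Insert each entry of the permutation into P by Schensted row insertion, recording in Q the position of each new cell.

Insert 2: appended to row 1. P = [[2]].
Insert 3: appended to row 1. P = [[2, 3]].
Insert 4: appended to row 1. P = [[2, 3, 4]].
Insert 1: 1 bumps 2 from row 1; 2 starts row 2. P = [[1, 3, 4], [2]].
Insert 5: appended to row 1. P = [[1, 3, 4, 5], [2]].
Insert 6: appended to row 1. P = [[1, 3, 4, 5, 6], [2]].

So P = [[1, 3, 4, 5, 6], [2]], Q = [[1, 2, 3, 5, 6], [4]].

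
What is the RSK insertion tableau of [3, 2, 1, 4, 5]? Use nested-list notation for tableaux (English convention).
Insert 3: appended to row 1. P = [[3]].
Insert 2: 2 bumps 3 from row 1; 3 starts row 2. P = [[2], [3]].
Insert 1: 1 bumps 2 from row 1; 2 bumps 3 from row 2; 3 starts row 3. P = [[1], [2], [3]].
Insert 4: appended to row 1. P = [[1, 4], [2], [3]].
Insert 5: appended to row 1. P = [[1, 4, 5], [2], [3]].

So P = [[1, 4, 5], [2], [3]].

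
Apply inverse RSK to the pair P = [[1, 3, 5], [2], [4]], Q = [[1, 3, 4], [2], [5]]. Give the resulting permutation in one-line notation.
Reverse RSK: for i = n, n-1, ..., 1, locate i in Q, remove the corresponding corner cell from P, and reverse-bump its entry up through P; the value ejected from row 1 is w(i).

So w = 4 2 3 5 1.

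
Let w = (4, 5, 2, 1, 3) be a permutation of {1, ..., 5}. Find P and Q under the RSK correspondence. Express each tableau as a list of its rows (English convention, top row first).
Insert each entry of the permutation into P by Schensted row insertion, recording in Q the position of each new cell.

After inserting 4: P = [[4]].
After inserting 5: P = [[4, 5]].
After inserting 2: P = [[2, 5], [4]].
After inserting 1: P = [[1, 5], [2], [4]].
After inserting 3: P = [[1, 3], [2, 5], [4]].

So P = [[1, 3], [2, 5], [4]], Q = [[1, 2], [3, 5], [4]].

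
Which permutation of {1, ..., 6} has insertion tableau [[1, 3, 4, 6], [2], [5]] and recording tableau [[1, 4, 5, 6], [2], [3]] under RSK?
Reverse RSK: for i = n, n-1, ..., 1, locate i in Q, remove the corresponding corner cell from P, and reverse-bump its entry up through P; the value ejected from row 1 is w(i).

So w = 5 2 1 3 4 6.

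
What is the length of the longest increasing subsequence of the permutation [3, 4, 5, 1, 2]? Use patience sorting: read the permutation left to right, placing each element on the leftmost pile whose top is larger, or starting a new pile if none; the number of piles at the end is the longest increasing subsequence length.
3: new pile. tops = [3]
4: new pile. tops = [3, 4]
5: new pile. tops = [3, 4, 5]
1: onto pile 1 (replacing 3). tops = [1, 4, 5]
2: onto pile 2 (replacing 4). tops = [1, 2, 5]

3 piles, so the longest increasing subsequence has length 3.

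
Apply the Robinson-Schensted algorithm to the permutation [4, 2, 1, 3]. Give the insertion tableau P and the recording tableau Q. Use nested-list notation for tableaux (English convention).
P = [[1, 3], [2], [4]], Q = [[1, 4], [2], [3]]

Insert each entry of the permutation into P by Schensted row insertion, recording in Q the position of each new cell.

Insert 4: appended to row 1. P = [[4]].
Insert 2: 2 bumps 4 from row 1; 4 starts row 2. P = [[2], [4]].
Insert 1: 1 bumps 2 from row 1; 2 bumps 4 from row 2; 4 starts row 3. P = [[1], [2], [4]].
Insert 3: appended to row 1. P = [[1, 3], [2], [4]].

So P = [[1, 3], [2], [4]], Q = [[1, 4], [2], [3]].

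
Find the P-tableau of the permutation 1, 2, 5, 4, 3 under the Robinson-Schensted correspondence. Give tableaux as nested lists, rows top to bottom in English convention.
P = [[1, 2, 3], [4], [5]]

Insert 1: appended to row 1. P = [[1]].
Insert 2: appended to row 1. P = [[1, 2]].
Insert 5: appended to row 1. P = [[1, 2, 5]].
Insert 4: 4 bumps 5 from row 1; 5 starts row 2. P = [[1, 2, 4], [5]].
Insert 3: 3 bumps 4 from row 1; 4 bumps 5 from row 2; 5 starts row 3. P = [[1, 2, 3], [4], [5]].

So P = [[1, 2, 3], [4], [5]].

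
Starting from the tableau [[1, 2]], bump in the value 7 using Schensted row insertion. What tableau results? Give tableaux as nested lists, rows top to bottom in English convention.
[[1, 2, 7]]

7 is larger than every entry of row 1, so it is appended to row 1. The new tableau is [[1, 2, 7]].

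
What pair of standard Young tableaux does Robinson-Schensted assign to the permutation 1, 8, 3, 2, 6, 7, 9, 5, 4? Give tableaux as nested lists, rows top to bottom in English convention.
Insert each entry of the permutation into P by Schensted row insertion, recording in Q the position of each new cell.

Insert 1: appended to row 1. P = [[1]].
Insert 8: appended to row 1. P = [[1, 8]].
Insert 3: 3 bumps 8 from row 1; 8 starts row 2. P = [[1, 3], [8]].
Insert 2: 2 bumps 3 from row 1; 3 bumps 8 from row 2; 8 starts row 3. P = [[1, 2], [3], [8]].
Insert 6: appended to row 1. P = [[1, 2, 6], [3], [8]].
Insert 7: appended to row 1. P = [[1, 2, 6, 7], [3], [8]].
Insert 9: appended to row 1. P = [[1, 2, 6, 7, 9], [3], [8]].
Insert 5: 5 bumps 6 from row 1; 6 appends to row 2. P = [[1, 2, 5, 7, 9], [3, 6], [8]].
Insert 4: 4 bumps 5 from row 1; 5 bumps 6 from row 2; 6 bumps 8 from row 3; 8 starts row 4. P = [[1, 2, 4, 7, 9], [3, 5], [6], [8]].

So P = [[1, 2, 4, 7, 9], [3, 5], [6], [8]], Q = [[1, 2, 5, 6, 7], [3, 8], [4], [9]].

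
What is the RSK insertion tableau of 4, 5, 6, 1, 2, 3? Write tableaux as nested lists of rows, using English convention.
P = [[1, 2, 3], [4, 5, 6]]

Insert 4: appended to row 1. P = [[4]].
Insert 5: appended to row 1. P = [[4, 5]].
Insert 6: appended to row 1. P = [[4, 5, 6]].
Insert 1: 1 bumps 4 from row 1; 4 starts row 2. P = [[1, 5, 6], [4]].
Insert 2: 2 bumps 5 from row 1; 5 appends to row 2. P = [[1, 2, 6], [4, 5]].
Insert 3: 3 bumps 6 from row 1; 6 appends to row 2. P = [[1, 2, 3], [4, 5, 6]].

So P = [[1, 2, 3], [4, 5, 6]].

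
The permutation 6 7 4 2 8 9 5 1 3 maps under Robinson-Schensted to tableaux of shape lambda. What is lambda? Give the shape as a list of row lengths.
[4, 2, 2, 1]

Row-insert each entry into an empty tableau.

After inserting 6: P = [[6]].
After inserting 7: P = [[6, 7]].
After inserting 4: P = [[4, 7], [6]].
After inserting 2: P = [[2, 7], [4], [6]].
After inserting 8: P = [[2, 7, 8], [4], [6]].
After inserting 9: P = [[2, 7, 8, 9], [4], [6]].
After inserting 5: P = [[2, 5, 8, 9], [4, 7], [6]].
After inserting 1: P = [[1, 5, 8, 9], [2, 7], [4], [6]].
After inserting 3: P = [[1, 3, 8, 9], [2, 5], [4, 7], [6]].

The final insertion tableau P = [[1, 3, 8, 9], [2, 5], [4, 7], [6]] has shape [4, 2, 2, 1].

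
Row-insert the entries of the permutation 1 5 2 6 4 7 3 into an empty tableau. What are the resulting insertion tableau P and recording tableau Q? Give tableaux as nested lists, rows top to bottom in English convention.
Insert each entry of the permutation into P by Schensted row insertion, recording in Q the position of each new cell.

Insert 1: appended to row 1. P = [[1]].
Insert 5: appended to row 1. P = [[1, 5]].
Insert 2: 2 bumps 5 from row 1; 5 starts row 2. P = [[1, 2], [5]].
Insert 6: appended to row 1. P = [[1, 2, 6], [5]].
Insert 4: 4 bumps 6 from row 1; 6 appends to row 2. P = [[1, 2, 4], [5, 6]].
Insert 7: appended to row 1. P = [[1, 2, 4, 7], [5, 6]].
Insert 3: 3 bumps 4 from row 1; 4 bumps 5 from row 2; 5 starts row 3. P = [[1, 2, 3, 7], [4, 6], [5]].

So P = [[1, 2, 3, 7], [4, 6], [5]], Q = [[1, 2, 4, 6], [3, 5], [7]].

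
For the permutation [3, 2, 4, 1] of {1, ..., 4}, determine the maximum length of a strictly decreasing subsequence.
3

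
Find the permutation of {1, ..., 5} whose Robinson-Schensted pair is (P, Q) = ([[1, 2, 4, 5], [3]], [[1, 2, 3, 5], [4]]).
Reverse the RSK construction: for i from n down to 1, find the cell of Q containing i, remove the entry at that cell from P, and reverse-bump it up through P; the value ejected from row 1 is w(i).

Step i=5: Q has 5 at row 1, column 4; remove that cell from P, ejecting 5. So w(5) = 5. P is now [[1, 2, 4], [3]].
Step i=4: Q has 4 at row 2, column 1; remove 3 from row 2 of P and reverse-bump: 3 enters row 1 and ejects 2. So w(4) = 2. P is now [[1, 3, 4]].
Step i=3: Q has 3 at row 1, column 3; remove that cell from P, ejecting 4. So w(3) = 4. P is now [[1, 3]].
Step i=2: Q has 2 at row 1, column 2; remove that cell from P, ejecting 3. So w(2) = 3. P is now [[1]].
Step i=1: Q has 1 at row 1, column 1; remove that cell from P, ejecting 1. So w(1) = 1. P is now [].

So w = 1 3 4 2 5.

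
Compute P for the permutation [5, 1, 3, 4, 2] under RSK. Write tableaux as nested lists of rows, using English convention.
Insert 5: appended to row 1. P = [[5]].
Insert 1: 1 bumps 5 from row 1; 5 starts row 2. P = [[1], [5]].
Insert 3: appended to row 1. P = [[1, 3], [5]].
Insert 4: appended to row 1. P = [[1, 3, 4], [5]].
Insert 2: 2 bumps 3 from row 1; 3 bumps 5 from row 2; 5 starts row 3. P = [[1, 2, 4], [3], [5]].

So P = [[1, 2, 4], [3], [5]].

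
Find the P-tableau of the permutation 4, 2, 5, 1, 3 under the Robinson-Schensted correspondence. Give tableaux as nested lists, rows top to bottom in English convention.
P = [[1, 3], [2, 5], [4]]

Insert 4: appended to row 1. P = [[4]].
Insert 2: 2 bumps 4 from row 1; 4 starts row 2. P = [[2], [4]].
Insert 5: appended to row 1. P = [[2, 5], [4]].
Insert 1: 1 bumps 2 from row 1; 2 bumps 4 from row 2; 4 starts row 3. P = [[1, 5], [2], [4]].
Insert 3: 3 bumps 5 from row 1; 5 appends to row 2. P = [[1, 3], [2, 5], [4]].

So P = [[1, 3], [2, 5], [4]].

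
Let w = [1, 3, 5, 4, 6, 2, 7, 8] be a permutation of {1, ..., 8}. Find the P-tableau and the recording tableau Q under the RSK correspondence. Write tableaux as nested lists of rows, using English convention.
P = [[1, 2, 4, 6, 7, 8], [3], [5]], Q = [[1, 2, 3, 5, 7, 8], [4], [6]]

Insert each entry of the permutation into P by Schensted row insertion, recording in Q the position of each new cell.

Insert 1: appended to row 1. P = [[1]], Q = [[1]].
Insert 3: appended to row 1. P = [[1, 3]], Q = [[1, 2]].
Insert 5: appended to row 1. P = [[1, 3, 5]], Q = [[1, 2, 3]].
Insert 4: 4 bumps 5 from row 1; 5 starts row 2. P = [[1, 3, 4], [5]], Q = [[1, 2, 3], [4]].
Insert 6: appended to row 1. P = [[1, 3, 4, 6], [5]], Q = [[1, 2, 3, 5], [4]].
Insert 2: 2 bumps 3 from row 1; 3 bumps 5 from row 2; 5 starts row 3. P = [[1, 2, 4, 6], [3], [5]], Q = [[1, 2, 3, 5], [4], [6]].
Insert 7: appended to row 1. P = [[1, 2, 4, 6, 7], [3], [5]], Q = [[1, 2, 3, 5, 7], [4], [6]].
Insert 8: appended to row 1. P = [[1, 2, 4, 6, 7, 8], [3], [5]], Q = [[1, 2, 3, 5, 7, 8], [4], [6]].

So P = [[1, 2, 4, 6, 7, 8], [3], [5]], Q = [[1, 2, 3, 5, 7, 8], [4], [6]].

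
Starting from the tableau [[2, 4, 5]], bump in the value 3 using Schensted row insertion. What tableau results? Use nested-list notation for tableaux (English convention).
[[2, 3, 5], [4]]

In row 1, 3 replaces 4 (the leftmost entry greater than 3); 4 is bumped to row 2. 4 starts a new row 2. The new tableau is [[2, 3, 5], [4]].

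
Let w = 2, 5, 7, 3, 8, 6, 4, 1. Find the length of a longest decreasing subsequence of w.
4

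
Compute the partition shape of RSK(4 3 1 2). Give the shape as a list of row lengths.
Row-insert each entry into an empty tableau.

After inserting 4: P = [[4]].
After inserting 3: P = [[3], [4]].
After inserting 1: P = [[1], [3], [4]].
After inserting 2: P = [[1, 2], [3], [4]].

The final insertion tableau P = [[1, 2], [3], [4]] has shape [2, 1, 1].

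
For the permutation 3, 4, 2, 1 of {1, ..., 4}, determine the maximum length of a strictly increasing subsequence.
2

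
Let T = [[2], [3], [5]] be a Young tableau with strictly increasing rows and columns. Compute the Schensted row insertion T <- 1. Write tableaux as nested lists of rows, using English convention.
[[1], [2], [3], [5]]

In row 1, 1 replaces 2 (the leftmost entry greater than 1); 2 is bumped to row 2. In row 2, 2 replaces 3 (the leftmost entry greater than 2); 3 is bumped to row 3. In row 3, 3 replaces 5 (the leftmost entry greater than 3); 5 is bumped to row 4. 5 starts a new row 4. The new tableau is [[1], [2], [3], [5]].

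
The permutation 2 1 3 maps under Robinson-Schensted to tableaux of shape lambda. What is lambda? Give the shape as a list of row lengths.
Row-insert each entry into an empty tableau.

After inserting 2: P = [[2]].
After inserting 1: P = [[1], [2]].
After inserting 3: P = [[1, 3], [2]].

The final insertion tableau P = [[1, 3], [2]] has shape [2, 1].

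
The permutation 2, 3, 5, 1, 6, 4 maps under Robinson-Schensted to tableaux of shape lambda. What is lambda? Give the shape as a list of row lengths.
Row-insert each entry into an empty tableau.

After inserting 2: P = [[2]].
After inserting 3: P = [[2, 3]].
After inserting 5: P = [[2, 3, 5]].
After inserting 1: P = [[1, 3, 5], [2]].
After inserting 6: P = [[1, 3, 5, 6], [2]].
After inserting 4: P = [[1, 3, 4, 6], [2, 5]].

The final insertion tableau P = [[1, 3, 4, 6], [2, 5]] has shape [4, 2].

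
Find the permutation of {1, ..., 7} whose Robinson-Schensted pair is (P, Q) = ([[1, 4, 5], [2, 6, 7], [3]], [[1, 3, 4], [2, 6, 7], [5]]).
Reverse the RSK construction: for i from n down to 1, find the cell of Q containing i, remove the entry at that cell from P, and reverse-bump it up through P; the value ejected from row 1 is w(i).

Step i=7: Q has 7 at row 2, column 3; remove 7 from row 2 of P and reverse-bump: 7 enters row 1 and ejects 5. So w(7) = 5. P is now [[1, 4, 7], [2, 6], [3]].
Step i=6: Q has 6 at row 2, column 2; remove 6 from row 2 of P and reverse-bump: 6 enters row 1 and ejects 4. So w(6) = 4. P is now [[1, 6, 7], [2], [3]].
Step i=5: Q has 5 at row 3, column 1; remove 3 from row 3 of P and reverse-bump: 3 enters row 2 and ejects 2; 2 enters row 1 and ejects 1. So w(5) = 1. P is now [[2, 6, 7], [3]].
Step i=4: Q has 4 at row 1, column 3; remove that cell from P, ejecting 7. So w(4) = 7. P is now [[2, 6], [3]].
Step i=3: Q has 3 at row 1, column 2; remove that cell from P, ejecting 6. So w(3) = 6. P is now [[2], [3]].
Step i=2: Q has 2 at row 2, column 1; remove 3 from row 2 of P and reverse-bump: 3 enters row 1 and ejects 2. So w(2) = 2. P is now [[3]].
Step i=1: Q has 1 at row 1, column 1; remove that cell from P, ejecting 3. So w(1) = 3. P is now [].

So w = 3 2 6 7 1 4 5.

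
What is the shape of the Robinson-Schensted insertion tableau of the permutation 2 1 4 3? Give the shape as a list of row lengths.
[2, 2]

Row-insert each entry into an empty tableau.

After inserting 2: P = [[2]].
After inserting 1: P = [[1], [2]].
After inserting 4: P = [[1, 4], [2]].
After inserting 3: P = [[1, 3], [2, 4]].

The final insertion tableau P = [[1, 3], [2, 4]] has shape [2, 2].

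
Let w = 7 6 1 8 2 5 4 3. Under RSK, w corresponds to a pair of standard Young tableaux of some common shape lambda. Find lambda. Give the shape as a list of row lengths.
Row-insert each entry into an empty tableau.

After inserting 7: P = [[7]].
After inserting 6: P = [[6], [7]].
After inserting 1: P = [[1], [6], [7]].
After inserting 8: P = [[1, 8], [6], [7]].
After inserting 2: P = [[1, 2], [6, 8], [7]].
After inserting 5: P = [[1, 2, 5], [6, 8], [7]].
After inserting 4: P = [[1, 2, 4], [5, 8], [6], [7]].
After inserting 3: P = [[1, 2, 3], [4, 8], [5], [6], [7]].

The final insertion tableau P = [[1, 2, 3], [4, 8], [5], [6], [7]] has shape [3, 2, 1, 1, 1].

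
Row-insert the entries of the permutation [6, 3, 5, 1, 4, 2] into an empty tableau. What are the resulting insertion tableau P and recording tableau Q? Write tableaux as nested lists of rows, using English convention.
Insert each entry of the permutation into P by Schensted row insertion, recording in Q the position of each new cell.

Insert 6: appended to row 1. P = [[6]], Q = [[1]].
Insert 3: 3 bumps 6 from row 1; 6 starts row 2. P = [[3], [6]], Q = [[1], [2]].
Insert 5: appended to row 1. P = [[3, 5], [6]], Q = [[1, 3], [2]].
Insert 1: 1 bumps 3 from row 1; 3 bumps 6 from row 2; 6 starts row 3. P = [[1, 5], [3], [6]], Q = [[1, 3], [2], [4]].
Insert 4: 4 bumps 5 from row 1; 5 appends to row 2. P = [[1, 4], [3, 5], [6]], Q = [[1, 3], [2, 5], [4]].
Insert 2: 2 bumps 4 from row 1; 4 bumps 5 from row 2; 5 bumps 6 from row 3; 6 starts row 4. P = [[1, 2], [3, 4], [5], [6]], Q = [[1, 3], [2, 5], [4], [6]].

So P = [[1, 2], [3, 4], [5], [6]], Q = [[1, 3], [2, 5], [4], [6]].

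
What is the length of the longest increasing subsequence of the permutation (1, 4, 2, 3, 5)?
4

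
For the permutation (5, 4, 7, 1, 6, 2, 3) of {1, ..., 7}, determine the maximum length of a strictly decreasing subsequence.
3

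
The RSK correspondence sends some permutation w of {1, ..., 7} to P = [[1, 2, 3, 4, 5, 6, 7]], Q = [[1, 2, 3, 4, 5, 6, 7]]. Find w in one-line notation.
Reverse the RSK construction: for i from n down to 1, find the cell of Q containing i, remove the entry at that cell from P, and reverse-bump it up through P; the value ejected from row 1 is w(i).

Step i=7: Q has 7 at row 1, column 7; remove that cell from P, ejecting 7. So w(7) = 7. P is now [[1, 2, 3, 4, 5, 6]].
Step i=6: Q has 6 at row 1, column 6; remove that cell from P, ejecting 6. So w(6) = 6. P is now [[1, 2, 3, 4, 5]].
Step i=5: Q has 5 at row 1, column 5; remove that cell from P, ejecting 5. So w(5) = 5. P is now [[1, 2, 3, 4]].
Step i=4: Q has 4 at row 1, column 4; remove that cell from P, ejecting 4. So w(4) = 4. P is now [[1, 2, 3]].
Step i=3: Q has 3 at row 1, column 3; remove that cell from P, ejecting 3. So w(3) = 3. P is now [[1, 2]].
Step i=2: Q has 2 at row 1, column 2; remove that cell from P, ejecting 2. So w(2) = 2. P is now [[1]].
Step i=1: Q has 1 at row 1, column 1; remove that cell from P, ejecting 1. So w(1) = 1. P is now [].

So w = 1 2 3 4 5 6 7.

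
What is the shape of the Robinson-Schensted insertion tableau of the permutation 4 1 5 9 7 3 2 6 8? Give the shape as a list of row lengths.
RSK row insertion gives P = [[1, 2, 6, 8], [3, 5, 7], [4], [9]], which has shape [4, 3, 1, 1].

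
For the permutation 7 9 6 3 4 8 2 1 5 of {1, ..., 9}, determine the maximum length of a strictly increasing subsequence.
3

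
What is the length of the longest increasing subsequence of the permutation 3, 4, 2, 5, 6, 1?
4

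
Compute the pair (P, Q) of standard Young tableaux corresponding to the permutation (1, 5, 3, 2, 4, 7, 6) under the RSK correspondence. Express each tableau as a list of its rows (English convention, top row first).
Insert each entry of the permutation into P by Schensted row insertion, recording in Q the position of each new cell.

Insert 1: appended to row 1. P = [[1]], Q = [[1]].
Insert 5: appended to row 1. P = [[1, 5]], Q = [[1, 2]].
Insert 3: 3 bumps 5 from row 1; 5 starts row 2. P = [[1, 3], [5]], Q = [[1, 2], [3]].
Insert 2: 2 bumps 3 from row 1; 3 bumps 5 from row 2; 5 starts row 3. P = [[1, 2], [3], [5]], Q = [[1, 2], [3], [4]].
Insert 4: appended to row 1. P = [[1, 2, 4], [3], [5]], Q = [[1, 2, 5], [3], [4]].
Insert 7: appended to row 1. P = [[1, 2, 4, 7], [3], [5]], Q = [[1, 2, 5, 6], [3], [4]].
Insert 6: 6 bumps 7 from row 1; 7 appends to row 2. P = [[1, 2, 4, 6], [3, 7], [5]], Q = [[1, 2, 5, 6], [3, 7], [4]].

So P = [[1, 2, 4, 6], [3, 7], [5]], Q = [[1, 2, 5, 6], [3, 7], [4]].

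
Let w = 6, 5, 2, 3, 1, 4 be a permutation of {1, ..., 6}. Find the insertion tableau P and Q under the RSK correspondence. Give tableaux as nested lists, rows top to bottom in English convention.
Insert each entry of the permutation into P by Schensted row insertion, recording in Q the position of each new cell.

Insert 6: appended to row 1. P = [[6]].
Insert 5: 5 bumps 6 from row 1; 6 starts row 2. P = [[5], [6]].
Insert 2: 2 bumps 5 from row 1; 5 bumps 6 from row 2; 6 starts row 3. P = [[2], [5], [6]].
Insert 3: appended to row 1. P = [[2, 3], [5], [6]].
Insert 1: 1 bumps 2 from row 1; 2 bumps 5 from row 2; 5 bumps 6 from row 3; 6 starts row 4. P = [[1, 3], [2], [5], [6]].
Insert 4: appended to row 1. P = [[1, 3, 4], [2], [5], [6]].

So P = [[1, 3, 4], [2], [5], [6]], Q = [[1, 4, 6], [2], [3], [5]].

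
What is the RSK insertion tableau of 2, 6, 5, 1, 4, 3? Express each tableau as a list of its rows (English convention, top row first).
P = [[1, 3], [2, 4], [5], [6]]

Insert 2: appended to row 1. P = [[2]].
Insert 6: appended to row 1. P = [[2, 6]].
Insert 5: 5 bumps 6 from row 1; 6 starts row 2. P = [[2, 5], [6]].
Insert 1: 1 bumps 2 from row 1; 2 bumps 6 from row 2; 6 starts row 3. P = [[1, 5], [2], [6]].
Insert 4: 4 bumps 5 from row 1; 5 appends to row 2. P = [[1, 4], [2, 5], [6]].
Insert 3: 3 bumps 4 from row 1; 4 bumps 5 from row 2; 5 bumps 6 from row 3; 6 starts row 4. P = [[1, 3], [2, 4], [5], [6]].

So P = [[1, 3], [2, 4], [5], [6]].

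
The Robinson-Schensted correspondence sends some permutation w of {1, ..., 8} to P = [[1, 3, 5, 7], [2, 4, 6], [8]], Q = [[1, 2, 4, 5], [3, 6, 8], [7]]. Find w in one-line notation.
Reverse the RSK construction: for i from n down to 1, find the cell of Q containing i, remove the entry at that cell from P, and reverse-bump it up through P; the value ejected from row 1 is w(i).

Step i=8: Q has 8 at row 2, column 3; remove 6 from row 2 of P and reverse-bump: 6 enters row 1 and ejects 5. So w(8) = 5. P is now [[1, 3, 6, 7], [2, 4], [8]].
Step i=7: Q has 7 at row 3, column 1; remove 8 from row 3 of P and reverse-bump: 8 enters row 2 and ejects 4; 4 enters row 1 and ejects 3. So w(7) = 3. P is now [[1, 4, 6, 7], [2, 8]].
Step i=6: Q has 6 at row 2, column 2; remove 8 from row 2 of P and reverse-bump: 8 enters row 1 and ejects 7. So w(6) = 7. P is now [[1, 4, 6, 8], [2]].
Step i=5: Q has 5 at row 1, column 4; remove that cell from P, ejecting 8. So w(5) = 8. P is now [[1, 4, 6], [2]].
Step i=4: Q has 4 at row 1, column 3; remove that cell from P, ejecting 6. So w(4) = 6. P is now [[1, 4], [2]].
Step i=3: Q has 3 at row 2, column 1; remove 2 from row 2 of P and reverse-bump: 2 enters row 1 and ejects 1. So w(3) = 1. P is now [[2, 4]].
Step i=2: Q has 2 at row 1, column 2; remove that cell from P, ejecting 4. So w(2) = 4. P is now [[2]].
Step i=1: Q has 1 at row 1, column 1; remove that cell from P, ejecting 2. So w(1) = 2. P is now [].

So w = 2 4 1 6 8 7 3 5.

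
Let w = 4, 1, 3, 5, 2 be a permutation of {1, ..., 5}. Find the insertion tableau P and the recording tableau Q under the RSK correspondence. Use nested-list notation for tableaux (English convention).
Insert each entry of the permutation into P by Schensted row insertion, recording in Q the position of each new cell.

Insert 4: appended to row 1. P = [[4]], Q = [[1]].
Insert 1: 1 bumps 4 from row 1; 4 starts row 2. P = [[1], [4]], Q = [[1], [2]].
Insert 3: appended to row 1. P = [[1, 3], [4]], Q = [[1, 3], [2]].
Insert 5: appended to row 1. P = [[1, 3, 5], [4]], Q = [[1, 3, 4], [2]].
Insert 2: 2 bumps 3 from row 1; 3 bumps 4 from row 2; 4 starts row 3. P = [[1, 2, 5], [3], [4]], Q = [[1, 3, 4], [2], [5]].

So P = [[1, 2, 5], [3], [4]], Q = [[1, 3, 4], [2], [5]].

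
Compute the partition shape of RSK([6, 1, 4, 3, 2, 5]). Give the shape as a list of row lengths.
[3, 1, 1, 1]

Row-insert each entry into an empty tableau.

After inserting 6: P = [[6]].
After inserting 1: P = [[1], [6]].
After inserting 4: P = [[1, 4], [6]].
After inserting 3: P = [[1, 3], [4], [6]].
After inserting 2: P = [[1, 2], [3], [4], [6]].
After inserting 5: P = [[1, 2, 5], [3], [4], [6]].

The final insertion tableau P = [[1, 2, 5], [3], [4], [6]] has shape [3, 1, 1, 1].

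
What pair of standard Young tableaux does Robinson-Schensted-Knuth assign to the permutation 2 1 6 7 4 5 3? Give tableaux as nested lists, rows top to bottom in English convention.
P = [[1, 3, 5], [2, 4, 7], [6]], Q = [[1, 3, 4], [2, 5, 6], [7]]

Insert each entry of the permutation into P by Schensted row insertion, recording in Q the position of each new cell.

After inserting 2: P = [[2]].
After inserting 1: P = [[1], [2]].
After inserting 6: P = [[1, 6], [2]].
After inserting 7: P = [[1, 6, 7], [2]].
After inserting 4: P = [[1, 4, 7], [2, 6]].
After inserting 5: P = [[1, 4, 5], [2, 6, 7]].
After inserting 3: P = [[1, 3, 5], [2, 4, 7], [6]].

So P = [[1, 3, 5], [2, 4, 7], [6]], Q = [[1, 3, 4], [2, 5, 6], [7]].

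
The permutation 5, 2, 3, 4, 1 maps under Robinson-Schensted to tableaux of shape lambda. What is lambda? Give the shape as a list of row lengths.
[3, 1, 1]

Row-insert each entry into an empty tableau.

After inserting 5: P = [[5]].
After inserting 2: P = [[2], [5]].
After inserting 3: P = [[2, 3], [5]].
After inserting 4: P = [[2, 3, 4], [5]].
After inserting 1: P = [[1, 3, 4], [2], [5]].

The final insertion tableau P = [[1, 3, 4], [2], [5]] has shape [3, 1, 1].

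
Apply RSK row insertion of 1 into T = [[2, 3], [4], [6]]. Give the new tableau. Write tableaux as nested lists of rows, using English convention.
In row 1, 1 replaces 2 (the leftmost entry greater than 1); 2 is bumped to row 2. In row 2, 2 replaces 4 (the leftmost entry greater than 2); 4 is bumped to row 3. In row 3, 4 replaces 6 (the leftmost entry greater than 4); 6 is bumped to row 4. 6 starts a new row 4. The new tableau is [[1, 3], [2], [4], [6]].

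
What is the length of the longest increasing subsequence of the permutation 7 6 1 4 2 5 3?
3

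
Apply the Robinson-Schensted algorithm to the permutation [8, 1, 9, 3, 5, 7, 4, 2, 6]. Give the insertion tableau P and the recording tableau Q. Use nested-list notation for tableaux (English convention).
Insert each entry of the permutation into P by Schensted row insertion, recording in Q the position of each new cell.

Insert 8: appended to row 1. P = [[8]], Q = [[1]].
Insert 1: 1 bumps 8 from row 1; 8 starts row 2. P = [[1], [8]], Q = [[1], [2]].
Insert 9: appended to row 1. P = [[1, 9], [8]], Q = [[1, 3], [2]].
Insert 3: 3 bumps 9 from row 1; 9 appends to row 2. P = [[1, 3], [8, 9]], Q = [[1, 3], [2, 4]].
Insert 5: appended to row 1. P = [[1, 3, 5], [8, 9]], Q = [[1, 3, 5], [2, 4]].
Insert 7: appended to row 1. P = [[1, 3, 5, 7], [8, 9]], Q = [[1, 3, 5, 6], [2, 4]].
Insert 4: 4 bumps 5 from row 1; 5 bumps 8 from row 2; 8 starts row 3. P = [[1, 3, 4, 7], [5, 9], [8]], Q = [[1, 3, 5, 6], [2, 4], [7]].
Insert 2: 2 bumps 3 from row 1; 3 bumps 5 from row 2; 5 bumps 8 from row 3; 8 starts row 4. P = [[1, 2, 4, 7], [3, 9], [5], [8]], Q = [[1, 3, 5, 6], [2, 4], [7], [8]].
Insert 6: 6 bumps 7 from row 1; 7 bumps 9 from row 2; 9 appends to row 3. P = [[1, 2, 4, 6], [3, 7], [5, 9], [8]], Q = [[1, 3, 5, 6], [2, 4], [7, 9], [8]].

So P = [[1, 2, 4, 6], [3, 7], [5, 9], [8]], Q = [[1, 3, 5, 6], [2, 4], [7, 9], [8]].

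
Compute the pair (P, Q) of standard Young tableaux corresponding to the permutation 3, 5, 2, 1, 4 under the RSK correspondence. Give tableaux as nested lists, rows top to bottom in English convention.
Insert each entry of the permutation into P by Schensted row insertion, recording in Q the position of each new cell.

Insert 3: appended to row 1. P = [[3]].
Insert 5: appended to row 1. P = [[3, 5]].
Insert 2: 2 bumps 3 from row 1; 3 starts row 2. P = [[2, 5], [3]].
Insert 1: 1 bumps 2 from row 1; 2 bumps 3 from row 2; 3 starts row 3. P = [[1, 5], [2], [3]].
Insert 4: 4 bumps 5 from row 1; 5 appends to row 2. P = [[1, 4], [2, 5], [3]].

So P = [[1, 4], [2, 5], [3]], Q = [[1, 2], [3, 5], [4]].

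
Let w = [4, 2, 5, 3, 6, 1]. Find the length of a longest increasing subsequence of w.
3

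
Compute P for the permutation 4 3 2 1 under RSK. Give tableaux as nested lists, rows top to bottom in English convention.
P = [[1], [2], [3], [4]]

After inserting 4: P = [[4]].
After inserting 3: P = [[3], [4]].
After inserting 2: P = [[2], [3], [4]].
After inserting 1: P = [[1], [2], [3], [4]].

So P = [[1], [2], [3], [4]].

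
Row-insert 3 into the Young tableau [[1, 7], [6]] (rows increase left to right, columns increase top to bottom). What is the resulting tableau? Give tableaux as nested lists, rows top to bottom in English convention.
[[1, 3], [6, 7]]

In row 1, 3 replaces 7 (the leftmost entry greater than 3); 7 is bumped to row 2. 7 is appended to row 2. The new tableau is [[1, 3], [6, 7]].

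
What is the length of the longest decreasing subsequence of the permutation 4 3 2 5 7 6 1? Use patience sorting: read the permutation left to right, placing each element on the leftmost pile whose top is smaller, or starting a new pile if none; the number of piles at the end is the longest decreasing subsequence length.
4: new pile. tops = [4]
3: new pile. tops = [4, 3]
2: new pile. tops = [4, 3, 2]
5: onto pile 1 (replacing 4). tops = [5, 3, 2]
7: onto pile 1 (replacing 5). tops = [7, 3, 2]
6: onto pile 2 (replacing 3). tops = [7, 6, 2]
1: new pile. tops = [7, 6, 2, 1]

4 piles, so the longest decreasing subsequence has length 4.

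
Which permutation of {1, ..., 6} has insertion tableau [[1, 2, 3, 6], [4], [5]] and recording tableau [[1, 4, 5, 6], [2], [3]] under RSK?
Reverse the RSK construction: for i from n down to 1, find the cell of Q containing i, remove the entry at that cell from P, and reverse-bump it up through P; the value ejected from row 1 is w(i).

Step i=6: Q has 6 at row 1, column 4; remove that cell from P, ejecting 6. So w(6) = 6. P is now [[1, 2, 3], [4], [5]].
Step i=5: Q has 5 at row 1, column 3; remove that cell from P, ejecting 3. So w(5) = 3. P is now [[1, 2], [4], [5]].
Step i=4: Q has 4 at row 1, column 2; remove that cell from P, ejecting 2. So w(4) = 2. P is now [[1], [4], [5]].
Step i=3: Q has 3 at row 3, column 1; remove 5 from row 3 of P and reverse-bump: 5 enters row 2 and ejects 4; 4 enters row 1 and ejects 1. So w(3) = 1. P is now [[4], [5]].
Step i=2: Q has 2 at row 2, column 1; remove 5 from row 2 of P and reverse-bump: 5 enters row 1 and ejects 4. So w(2) = 4. P is now [[5]].
Step i=1: Q has 1 at row 1, column 1; remove that cell from P, ejecting 5. So w(1) = 5. P is now [].

So w = 5 4 1 2 3 6.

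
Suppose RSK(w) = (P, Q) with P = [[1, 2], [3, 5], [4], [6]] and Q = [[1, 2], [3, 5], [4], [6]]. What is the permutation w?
Reverse the RSK construction: for i from n down to 1, find the cell of Q containing i, remove the entry at that cell from P, and reverse-bump it up through P; the value ejected from row 1 is w(i).

Step i=6: Q has 6 at row 4, column 1; remove 6 from row 4 of P and reverse-bump: 6 enters row 3 and ejects 4; 4 enters row 2 and ejects 3; 3 enters row 1 and ejects 2. So w(6) = 2. P is now [[1, 3], [4, 5], [6]].
Step i=5: Q has 5 at row 2, column 2; remove 5 from row 2 of P and reverse-bump: 5 enters row 1 and ejects 3. So w(5) = 3. P is now [[1, 5], [4], [6]].
Step i=4: Q has 4 at row 3, column 1; remove 6 from row 3 of P and reverse-bump: 6 enters row 2 and ejects 4; 4 enters row 1 and ejects 1. So w(4) = 1. P is now [[4, 5], [6]].
Step i=3: Q has 3 at row 2, column 1; remove 6 from row 2 of P and reverse-bump: 6 enters row 1 and ejects 5. So w(3) = 5. P is now [[4, 6]].
Step i=2: Q has 2 at row 1, column 2; remove that cell from P, ejecting 6. So w(2) = 6. P is now [[4]].
Step i=1: Q has 1 at row 1, column 1; remove that cell from P, ejecting 4. So w(1) = 4. P is now [].

So w = 4 6 5 1 3 2.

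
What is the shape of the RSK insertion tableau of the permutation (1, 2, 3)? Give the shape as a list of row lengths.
[3]

RSK row insertion gives P = [[1, 2, 3]], which has shape [3].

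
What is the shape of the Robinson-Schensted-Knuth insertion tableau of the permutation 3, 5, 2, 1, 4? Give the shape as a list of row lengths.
[2, 2, 1]

Row-insert each entry into an empty tableau.

After inserting 3: P = [[3]].
After inserting 5: P = [[3, 5]].
After inserting 2: P = [[2, 5], [3]].
After inserting 1: P = [[1, 5], [2], [3]].
After inserting 4: P = [[1, 4], [2, 5], [3]].

The final insertion tableau P = [[1, 4], [2, 5], [3]] has shape [2, 2, 1].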